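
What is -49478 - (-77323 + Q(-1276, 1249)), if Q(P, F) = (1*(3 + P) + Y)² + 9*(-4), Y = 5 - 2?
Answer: -1585019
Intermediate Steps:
Y = 3
Q(P, F) = -36 + (6 + P)² (Q(P, F) = (1*(3 + P) + 3)² + 9*(-4) = ((3 + P) + 3)² - 36 = (6 + P)² - 36 = -36 + (6 + P)²)
-49478 - (-77323 + Q(-1276, 1249)) = -49478 - (-77323 - 1276*(12 - 1276)) = -49478 - (-77323 - 1276*(-1264)) = -49478 - (-77323 + 1612864) = -49478 - 1*1535541 = -49478 - 1535541 = -1585019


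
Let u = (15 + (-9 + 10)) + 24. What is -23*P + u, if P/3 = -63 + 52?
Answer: 799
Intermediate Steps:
u = 40 (u = (15 + 1) + 24 = 16 + 24 = 40)
P = -33 (P = 3*(-63 + 52) = 3*(-11) = -33)
-23*P + u = -23*(-33) + 40 = 759 + 40 = 799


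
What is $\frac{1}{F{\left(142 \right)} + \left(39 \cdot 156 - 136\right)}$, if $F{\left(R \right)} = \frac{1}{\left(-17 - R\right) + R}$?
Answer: $\frac{17}{101115} \approx 0.00016813$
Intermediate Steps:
$F{\left(R \right)} = - \frac{1}{17}$ ($F{\left(R \right)} = \frac{1}{-17} = - \frac{1}{17}$)
$\frac{1}{F{\left(142 \right)} + \left(39 \cdot 156 - 136\right)} = \frac{1}{- \frac{1}{17} + \left(39 \cdot 156 - 136\right)} = \frac{1}{- \frac{1}{17} + \left(6084 - 136\right)} = \frac{1}{- \frac{1}{17} + 5948} = \frac{1}{\frac{101115}{17}} = \frac{17}{101115}$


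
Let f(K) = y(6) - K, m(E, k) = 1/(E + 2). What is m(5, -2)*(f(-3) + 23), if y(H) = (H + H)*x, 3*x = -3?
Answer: 2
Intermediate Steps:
x = -1 (x = (1/3)*(-3) = -1)
y(H) = -2*H (y(H) = (H + H)*(-1) = (2*H)*(-1) = -2*H)
m(E, k) = 1/(2 + E)
f(K) = -12 - K (f(K) = -2*6 - K = -12 - K)
m(5, -2)*(f(-3) + 23) = ((-12 - 1*(-3)) + 23)/(2 + 5) = ((-12 + 3) + 23)/7 = (-9 + 23)/7 = (1/7)*14 = 2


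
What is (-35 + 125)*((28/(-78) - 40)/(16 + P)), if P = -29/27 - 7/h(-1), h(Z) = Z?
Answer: -318735/1924 ≈ -165.66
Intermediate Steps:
P = 160/27 (P = -29/27 - 7/(-1) = -29*1/27 - 7*(-1) = -29/27 + 7 = 160/27 ≈ 5.9259)
(-35 + 125)*((28/(-78) - 40)/(16 + P)) = (-35 + 125)*((28/(-78) - 40)/(16 + 160/27)) = 90*((28*(-1/78) - 40)/(592/27)) = 90*((-14/39 - 40)*(27/592)) = 90*(-1574/39*27/592) = 90*(-7083/3848) = -318735/1924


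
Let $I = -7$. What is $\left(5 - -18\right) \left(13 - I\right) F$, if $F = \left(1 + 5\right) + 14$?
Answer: $9200$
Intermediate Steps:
$F = 20$ ($F = 6 + 14 = 20$)
$\left(5 - -18\right) \left(13 - I\right) F = \left(5 - -18\right) \left(13 - -7\right) 20 = \left(5 + 18\right) \left(13 + 7\right) 20 = 23 \cdot 20 \cdot 20 = 460 \cdot 20 = 9200$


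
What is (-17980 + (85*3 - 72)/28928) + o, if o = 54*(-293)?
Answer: -977824073/28928 ≈ -33802.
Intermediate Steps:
o = -15822
(-17980 + (85*3 - 72)/28928) + o = (-17980 + (85*3 - 72)/28928) - 15822 = (-17980 + (255 - 72)*(1/28928)) - 15822 = (-17980 + 183*(1/28928)) - 15822 = (-17980 + 183/28928) - 15822 = -520125257/28928 - 15822 = -977824073/28928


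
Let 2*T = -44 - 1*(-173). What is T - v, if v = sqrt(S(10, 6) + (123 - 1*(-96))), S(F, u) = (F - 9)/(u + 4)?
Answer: 129/2 - sqrt(21910)/10 ≈ 49.698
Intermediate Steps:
S(F, u) = (-9 + F)/(4 + u)
v = sqrt(21910)/10 (v = sqrt((-9 + 10)/(4 + 6) + (123 - 1*(-96))) = sqrt(1/10 + (123 + 96)) = sqrt((1/10)*1 + 219) = sqrt(1/10 + 219) = sqrt(2191/10) = sqrt(21910)/10 ≈ 14.802)
T = 129/2 (T = (-44 - 1*(-173))/2 = (-44 + 173)/2 = (1/2)*129 = 129/2 ≈ 64.500)
T - v = 129/2 - sqrt(21910)/10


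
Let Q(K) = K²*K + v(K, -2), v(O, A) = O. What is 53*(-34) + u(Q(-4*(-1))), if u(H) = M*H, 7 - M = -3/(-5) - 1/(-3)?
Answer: -20842/15 ≈ -1389.5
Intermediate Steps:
M = 91/15 (M = 7 - (-3/(-5) - 1/(-3)) = 7 - (-3*(-⅕) - 1*(-⅓)) = 7 - (⅗ + ⅓) = 7 - 1*14/15 = 7 - 14/15 = 91/15 ≈ 6.0667)
Q(K) = K + K³ (Q(K) = K²*K + K = K³ + K = K + K³)
u(H) = 91*H/15
53*(-34) + u(Q(-4*(-1))) = 53*(-34) + 91*(-4*(-1) + (-4*(-1))³)/15 = -1802 + 91*(4 + 4³)/15 = -1802 + 91*(4 + 64)/15 = -1802 + (91/15)*68 = -1802 + 6188/15 = -20842/15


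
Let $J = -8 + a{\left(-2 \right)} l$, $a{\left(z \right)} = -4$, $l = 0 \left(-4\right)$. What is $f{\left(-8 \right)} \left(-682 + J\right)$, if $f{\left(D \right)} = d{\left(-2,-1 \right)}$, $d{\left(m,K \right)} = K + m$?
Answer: $2070$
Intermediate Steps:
$l = 0$
$f{\left(D \right)} = -3$ ($f{\left(D \right)} = -1 - 2 = -3$)
$J = -8$ ($J = -8 - 0 = -8 + 0 = -8$)
$f{\left(-8 \right)} \left(-682 + J\right) = - 3 \left(-682 - 8\right) = \left(-3\right) \left(-690\right) = 2070$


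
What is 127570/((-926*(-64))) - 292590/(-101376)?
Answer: 13139145/2607616 ≈ 5.0388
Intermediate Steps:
127570/((-926*(-64))) - 292590/(-101376) = 127570/59264 - 292590*(-1/101376) = 127570*(1/59264) + 16255/5632 = 63785/29632 + 16255/5632 = 13139145/2607616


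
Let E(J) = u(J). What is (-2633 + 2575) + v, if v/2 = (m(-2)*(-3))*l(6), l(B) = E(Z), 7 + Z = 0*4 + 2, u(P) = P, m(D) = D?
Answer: -118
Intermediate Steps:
Z = -5 (Z = -7 + (0*4 + 2) = -7 + (0 + 2) = -7 + 2 = -5)
E(J) = J
l(B) = -5
v = -60 (v = 2*(-2*(-3)*(-5)) = 2*(6*(-5)) = 2*(-30) = -60)
(-2633 + 2575) + v = (-2633 + 2575) - 60 = -58 - 60 = -118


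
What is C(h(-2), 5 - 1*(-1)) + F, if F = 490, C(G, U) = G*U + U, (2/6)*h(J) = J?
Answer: 460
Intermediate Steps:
h(J) = 3*J
C(G, U) = U + G*U
C(h(-2), 5 - 1*(-1)) + F = (5 - 1*(-1))*(1 + 3*(-2)) + 490 = (5 + 1)*(1 - 6) + 490 = 6*(-5) + 490 = -30 + 490 = 460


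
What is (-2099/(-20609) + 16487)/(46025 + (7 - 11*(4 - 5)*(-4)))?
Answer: 169891341/473883346 ≈ 0.35851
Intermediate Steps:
(-2099/(-20609) + 16487)/(46025 + (7 - 11*(4 - 5)*(-4))) = (-2099*(-1/20609) + 16487)/(46025 + (7 - (-11)*(-4))) = (2099/20609 + 16487)/(46025 + (7 - 11*4)) = 339782682/(20609*(46025 + (7 - 44))) = 339782682/(20609*(46025 - 37)) = (339782682/20609)/45988 = (339782682/20609)*(1/45988) = 169891341/473883346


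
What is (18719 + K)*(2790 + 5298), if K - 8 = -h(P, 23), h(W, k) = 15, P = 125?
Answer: 151342656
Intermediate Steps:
K = -7 (K = 8 - 1*15 = 8 - 15 = -7)
(18719 + K)*(2790 + 5298) = (18719 - 7)*(2790 + 5298) = 18712*8088 = 151342656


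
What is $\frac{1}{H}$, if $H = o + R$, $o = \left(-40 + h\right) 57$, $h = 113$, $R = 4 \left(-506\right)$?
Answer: $\frac{1}{2137} \approx 0.00046795$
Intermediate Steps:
$R = -2024$
$o = 4161$ ($o = \left(-40 + 113\right) 57 = 73 \cdot 57 = 4161$)
$H = 2137$ ($H = 4161 - 2024 = 2137$)
$\frac{1}{H} = \frac{1}{2137}$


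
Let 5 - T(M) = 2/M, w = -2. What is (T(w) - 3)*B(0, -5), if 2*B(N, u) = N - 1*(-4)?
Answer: 6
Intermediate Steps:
B(N, u) = 2 + N/2 (B(N, u) = (N - 1*(-4))/2 = (N + 4)/2 = (4 + N)/2 = 2 + N/2)
T(M) = 5 - 2/M
(T(w) - 3)*B(0, -5) = ((5 - 2/(-2)) - 3)*(2 + (½)*0) = ((5 - 2*(-½)) - 3)*(2 + 0) = ((5 + 1) - 3)*2 = (6 - 3)*2 = 3*2 = 6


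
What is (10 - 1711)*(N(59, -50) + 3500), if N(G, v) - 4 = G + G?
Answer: -6161022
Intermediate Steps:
N(G, v) = 4 + 2*G (N(G, v) = 4 + (G + G) = 4 + 2*G)
(10 - 1711)*(N(59, -50) + 3500) = (10 - 1711)*((4 + 2*59) + 3500) = -1701*((4 + 118) + 3500) = -1701*(122 + 3500) = -1701*3622 = -6161022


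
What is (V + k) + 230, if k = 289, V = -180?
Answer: 339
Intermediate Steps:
(V + k) + 230 = (-180 + 289) + 230 = 109 + 230 = 339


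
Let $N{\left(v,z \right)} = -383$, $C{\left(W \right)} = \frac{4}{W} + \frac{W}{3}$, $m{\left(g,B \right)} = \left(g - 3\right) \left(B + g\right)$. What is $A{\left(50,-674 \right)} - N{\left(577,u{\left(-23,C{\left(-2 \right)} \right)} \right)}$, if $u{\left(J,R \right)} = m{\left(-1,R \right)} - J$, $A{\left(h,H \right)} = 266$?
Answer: $649$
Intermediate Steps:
$m{\left(g,B \right)} = \left(-3 + g\right) \left(B + g\right)$
$C{\left(W \right)} = \frac{4}{W} + \frac{W}{3}$ ($C{\left(W \right)} = \frac{4}{W} + W \frac{1}{3} = \frac{4}{W} + \frac{W}{3}$)
$u{\left(J,R \right)} = 4 - J - 4 R$ ($u{\left(J,R \right)} = \left(\left(-1\right)^{2} - 3 R - -3 + R \left(-1\right)\right) - J = \left(1 - 3 R + 3 - R\right) - J = \left(4 - 4 R\right) - J = 4 - J - 4 R$)
$A{\left(50,-674 \right)} - N{\left(577,u{\left(-23,C{\left(-2 \right)} \right)} \right)} = 266 - -383 = 266 + 383 = 649$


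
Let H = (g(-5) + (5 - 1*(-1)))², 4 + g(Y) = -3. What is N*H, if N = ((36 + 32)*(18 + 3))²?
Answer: 2039184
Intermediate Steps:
g(Y) = -7 (g(Y) = -4 - 3 = -7)
H = 1 (H = (-7 + (5 - 1*(-1)))² = (-7 + (5 + 1))² = (-7 + 6)² = (-1)² = 1)
N = 2039184 (N = (68*21)² = 1428² = 2039184)
N*H = 2039184*1 = 2039184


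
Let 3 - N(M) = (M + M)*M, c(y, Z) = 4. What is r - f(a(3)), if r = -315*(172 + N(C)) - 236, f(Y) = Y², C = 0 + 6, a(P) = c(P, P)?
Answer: -32697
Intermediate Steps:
a(P) = 4
C = 6
N(M) = 3 - 2*M² (N(M) = 3 - (M + M)*M = 3 - 2*M*M = 3 - 2*M²)
r = -32681 (r = -315*(172 + (3 - 2*6²)) - 236 = -315*(172 + (3 - 2*36)) - 236 = -315*(172 + (3 - 72)) - 236 = -315*(172 - 69) - 236 = -315*103 - 236 = -32445 - 236 = -32681)
r - f(a(3)) = -32681 - 1*4² = -32681 - 1*16 = -32681 - 16 = -32697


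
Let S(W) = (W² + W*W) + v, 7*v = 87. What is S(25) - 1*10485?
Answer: -64558/7 ≈ -9222.6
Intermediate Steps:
v = 87/7 (v = (⅐)*87 = 87/7 ≈ 12.429)
S(W) = 87/7 + 2*W² (S(W) = (W² + W*W) + 87/7 = (W² + W²) + 87/7 = 2*W² + 87/7 = 87/7 + 2*W²)
S(25) - 1*10485 = (87/7 + 2*25²) - 1*10485 = (87/7 + 2*625) - 10485 = (87/7 + 1250) - 10485 = 8837/7 - 10485 = -64558/7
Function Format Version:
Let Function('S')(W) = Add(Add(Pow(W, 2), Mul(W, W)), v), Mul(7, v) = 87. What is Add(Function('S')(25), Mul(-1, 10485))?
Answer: Rational(-64558, 7) ≈ -9222.6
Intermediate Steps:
v = Rational(87, 7) (v = Mul(Rational(1, 7), 87) = Rational(87, 7) ≈ 12.429)
Function('S')(W) = Add(Rational(87, 7), Mul(2, Pow(W, 2))) (Function('S')(W) = Add(Add(Pow(W, 2), Mul(W, W)), Rational(87, 7)) = Add(Add(Pow(W, 2), Pow(W, 2)), Rational(87, 7)) = Add(Mul(2, Pow(W, 2)), Rational(87, 7)) = Add(Rational(87, 7), Mul(2, Pow(W, 2))))
Add(Function('S')(25), Mul(-1, 10485)) = Add(Add(Rational(87, 7), Mul(2, Pow(25, 2))), Mul(-1, 10485)) = Add(Add(Rational(87, 7), Mul(2, 625)), -10485) = Add(Add(Rational(87, 7), 1250), -10485) = Add(Rational(8837, 7), -10485) = Rational(-64558, 7)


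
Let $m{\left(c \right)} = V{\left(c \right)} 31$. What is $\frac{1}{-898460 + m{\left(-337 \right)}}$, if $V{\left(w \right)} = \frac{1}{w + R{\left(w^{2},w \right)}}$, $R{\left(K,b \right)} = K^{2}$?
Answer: $- \frac{12897917424}{11588262888767009} \approx -1.113 \cdot 10^{-6}$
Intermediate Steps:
$V{\left(w \right)} = \frac{1}{w + w^{4}}$ ($V{\left(w \right)} = \frac{1}{w + \left(w^{2}\right)^{2}} = \frac{1}{w + w^{4}}$)
$m{\left(c \right)} = \frac{31}{c + c^{4}}$ ($m{\left(c \right)} = \frac{1}{c + c^{4}} \cdot 31 = \frac{31}{c + c^{4}}$)
$\frac{1}{-898460 + m{\left(-337 \right)}} = \frac{1}{-898460 + \frac{31}{-337 + \left(-337\right)^{4}}} = \frac{1}{-898460 + \frac{31}{-337 + 12897917761}} = \frac{1}{-898460 + \frac{31}{12897917424}} = \frac{1}{- \frac{11588262888767009}{12897917424}} = - \frac{12897917424}{11588262888767009}$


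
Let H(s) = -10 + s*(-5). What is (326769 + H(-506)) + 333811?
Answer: 663100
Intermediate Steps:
H(s) = -10 - 5*s
(326769 + H(-506)) + 333811 = (326769 + (-10 - 5*(-506))) + 333811 = (326769 + (-10 + 2530)) + 333811 = (326769 + 2520) + 333811 = 329289 + 333811 = 663100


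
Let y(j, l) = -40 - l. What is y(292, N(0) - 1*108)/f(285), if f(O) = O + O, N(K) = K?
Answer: 34/285 ≈ 0.11930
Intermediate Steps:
f(O) = 2*O
y(292, N(0) - 1*108)/f(285) = (-40 - (0 - 1*108))/((2*285)) = (-40 - (0 - 108))/570 = (-40 - 1*(-108))*(1/570) = (-40 + 108)*(1/570) = 68*(1/570) = 34/285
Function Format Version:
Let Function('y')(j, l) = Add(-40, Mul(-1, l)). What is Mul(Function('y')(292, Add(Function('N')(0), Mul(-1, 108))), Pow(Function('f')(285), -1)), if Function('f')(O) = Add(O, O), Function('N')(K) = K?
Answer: Rational(34, 285) ≈ 0.11930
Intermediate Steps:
Function('f')(O) = Mul(2, O)
Mul(Function('y')(292, Add(Function('N')(0), Mul(-1, 108))), Pow(Function('f')(285), -1)) = Mul(Add(-40, Mul(-1, Add(0, Mul(-1, 108)))), Pow(Mul(2, 285), -1)) = Mul(Add(-40, Mul(-1, Add(0, -108))), Pow(570, -1)) = Mul(Add(-40, Mul(-1, -108)), Rational(1, 570)) = Mul(Add(-40, 108), Rational(1, 570)) = Mul(68, Rational(1, 570)) = Rational(34, 285)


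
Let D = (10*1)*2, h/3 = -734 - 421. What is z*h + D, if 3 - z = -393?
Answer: -1372120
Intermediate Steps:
h = -3465 (h = 3*(-734 - 421) = 3*(-1155) = -3465)
z = 396 (z = 3 - 1*(-393) = 3 + 393 = 396)
D = 20 (D = 10*2 = 20)
z*h + D = 396*(-3465) + 20 = -1372140 + 20 = -1372120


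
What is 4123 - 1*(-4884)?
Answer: 9007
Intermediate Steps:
4123 - 1*(-4884) = 4123 + 4884 = 9007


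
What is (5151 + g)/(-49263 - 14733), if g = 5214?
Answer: -3455/21332 ≈ -0.16196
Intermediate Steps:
(5151 + g)/(-49263 - 14733) = (5151 + 5214)/(-49263 - 14733) = 10365/(-63996) = 10365*(-1/63996) = -3455/21332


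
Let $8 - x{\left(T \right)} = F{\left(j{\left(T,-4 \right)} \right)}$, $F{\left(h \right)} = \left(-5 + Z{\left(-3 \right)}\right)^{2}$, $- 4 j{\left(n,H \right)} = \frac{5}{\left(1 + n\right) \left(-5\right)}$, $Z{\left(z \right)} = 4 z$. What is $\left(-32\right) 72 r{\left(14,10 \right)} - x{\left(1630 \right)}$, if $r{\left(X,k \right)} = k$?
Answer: $-22759$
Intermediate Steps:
$j{\left(n,H \right)} = - \frac{5}{4 \left(-5 - 5 n\right)}$ ($j{\left(n,H \right)} = - \frac{5 \frac{1}{\left(1 + n\right) \left(-5\right)}}{4} = - \frac{5 \frac{1}{-5 - 5 n}}{4} = - \frac{5}{4 \left(-5 - 5 n\right)}$)
$F{\left(h \right)} = 289$ ($F{\left(h \right)} = \left(-5 + 4 \left(-3\right)\right)^{2} = \left(-5 - 12\right)^{2} = \left(-17\right)^{2} = 289$)
$x{\left(T \right)} = -281$ ($x{\left(T \right)} = 8 - 289 = -281$)
$\left(-32\right) 72 r{\left(14,10 \right)} - x{\left(1630 \right)} = \left(-32\right) 72 \cdot 10 - -281 = \left(-2304\right) 10 + 281 = -23040 + 281 = -22759$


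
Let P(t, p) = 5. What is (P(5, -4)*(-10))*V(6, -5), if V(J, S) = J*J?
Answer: -1800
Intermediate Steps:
V(J, S) = J²
(P(5, -4)*(-10))*V(6, -5) = (5*(-10))*6² = -50*36 = -1800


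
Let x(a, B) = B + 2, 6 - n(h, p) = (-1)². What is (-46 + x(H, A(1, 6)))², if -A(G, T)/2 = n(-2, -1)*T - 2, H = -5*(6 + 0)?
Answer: 10000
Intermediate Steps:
n(h, p) = 5 (n(h, p) = 6 - 1*(-1)² = 6 - 1*1 = 6 - 1 = 5)
H = -30 (H = -5*6 = -30)
A(G, T) = 4 - 10*T (A(G, T) = -2*(5*T - 2) = -2*(-2 + 5*T) = 4 - 10*T)
x(a, B) = 2 + B
(-46 + x(H, A(1, 6)))² = (-46 + (2 + (4 - 10*6)))² = (-46 + (2 + (4 - 60)))² = (-46 + (2 - 56))² = (-46 - 54)² = (-100)² = 10000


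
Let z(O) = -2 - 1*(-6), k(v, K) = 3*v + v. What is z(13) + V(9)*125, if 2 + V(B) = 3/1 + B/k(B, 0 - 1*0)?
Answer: 641/4 ≈ 160.25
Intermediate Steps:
k(v, K) = 4*v
V(B) = 5/4 (V(B) = -2 + (3/1 + B/((4*B))) = -2 + (3*1 + B*(1/(4*B))) = -2 + (3 + ¼) = -2 + 13/4 = 5/4)
z(O) = 4 (z(O) = -2 + 6 = 4)
z(13) + V(9)*125 = 4 + (5/4)*125 = 4 + 625/4 = 641/4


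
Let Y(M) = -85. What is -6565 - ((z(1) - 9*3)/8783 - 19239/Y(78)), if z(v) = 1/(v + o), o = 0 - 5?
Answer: -20280429583/2986220 ≈ -6791.3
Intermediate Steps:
o = -5
z(v) = 1/(-5 + v) (z(v) = 1/(v - 5) = 1/(-5 + v))
-6565 - ((z(1) - 9*3)/8783 - 19239/Y(78)) = -6565 - ((1/(-5 + 1) - 9*3)/8783 - 19239/(-85)) = -6565 - ((1/(-4) - 27)*(1/8783) - 19239*(-1/85)) = -6565 - ((-1/4 - 27)*(1/8783) + 19239/85) = -6565 - (-109/4*1/8783 + 19239/85) = -6565 - (-109/35132 + 19239/85) = -6565 - 1*675895283/2986220 = -6565 - 675895283/2986220 = -20280429583/2986220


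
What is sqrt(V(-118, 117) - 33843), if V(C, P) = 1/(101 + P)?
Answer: I*sqrt(1608354514)/218 ≈ 183.96*I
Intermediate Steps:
sqrt(V(-118, 117) - 33843) = sqrt(1/(101 + 117) - 33843) = sqrt(1/218 - 33843) = sqrt(-7377773/218) = I*sqrt(1608354514)/218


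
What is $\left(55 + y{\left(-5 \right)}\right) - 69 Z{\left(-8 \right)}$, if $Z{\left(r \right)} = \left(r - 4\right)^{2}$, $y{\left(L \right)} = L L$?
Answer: $-9856$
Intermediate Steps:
$y{\left(L \right)} = L^{2}$
$Z{\left(r \right)} = \left(-4 + r\right)^{2}$
$\left(55 + y{\left(-5 \right)}\right) - 69 Z{\left(-8 \right)} = \left(55 + \left(-5\right)^{2}\right) - 69 \left(-4 - 8\right)^{2} = \left(55 + 25\right) - 69 \left(-12\right)^{2} = 80 - 9936 = -9856$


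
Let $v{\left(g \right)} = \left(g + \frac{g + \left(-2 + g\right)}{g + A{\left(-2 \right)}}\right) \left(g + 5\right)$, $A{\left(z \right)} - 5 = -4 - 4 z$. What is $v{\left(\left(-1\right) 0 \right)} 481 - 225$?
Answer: $- \frac{6835}{9} \approx -759.44$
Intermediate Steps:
$A{\left(z \right)} = 1 - 4 z$ ($A{\left(z \right)} = 5 - \left(4 + 4 z\right) = 1 - 4 z$)
$v{\left(g \right)} = \left(5 + g\right) \left(g + \frac{-2 + 2 g}{9 + g}\right)$ ($v{\left(g \right)} = \left(g + \frac{g + \left(-2 + g\right)}{g + \left(1 - -8\right)}\right) \left(g + 5\right) = \left(g + \frac{-2 + 2 g}{g + \left(1 + 8\right)}\right) \left(5 + g\right) = \left(g + \frac{-2 + 2 g}{g + 9}\right) \left(5 + g\right) = \left(g + \frac{-2 + 2 g}{9 + g}\right) \left(5 + g\right) = \left(5 + g\right) \left(g + \frac{-2 + 2 g}{9 + g}\right)$)
$v{\left(\left(-1\right) 0 \right)} 481 - 225 = \frac{-10 + \left(\left(-1\right) 0\right)^{3} + 16 \left(\left(-1\right) 0\right)^{2} + 53 \left(\left(-1\right) 0\right)}{9 - 0} \cdot 481 - 225 = \frac{-10 + 0^{3} + 16 \cdot 0^{2} + 53 \cdot 0}{9 + 0} \cdot 481 - 225 = \frac{-10 + 0 + 16 \cdot 0 + 0}{9} \cdot 481 - 225 = \frac{-10 + 0 + 0 + 0}{9} \cdot 481 - 225 = \frac{1}{9} \left(-10\right) 481 - 225 = \left(- \frac{10}{9}\right) 481 - 225 = - \frac{4810}{9} - 225 = - \frac{6835}{9}$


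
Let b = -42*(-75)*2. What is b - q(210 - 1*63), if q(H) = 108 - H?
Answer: 6339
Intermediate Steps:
b = 6300 (b = 3150*2 = 6300)
b - q(210 - 1*63) = 6300 - (108 - (210 - 1*63)) = 6300 - (108 - (210 - 63)) = 6300 - (108 - 1*147) = 6300 - (108 - 147) = 6300 - 1*(-39) = 6300 + 39 = 6339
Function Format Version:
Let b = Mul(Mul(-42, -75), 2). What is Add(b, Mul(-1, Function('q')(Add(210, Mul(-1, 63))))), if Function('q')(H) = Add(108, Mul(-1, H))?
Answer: 6339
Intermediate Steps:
b = 6300 (b = Mul(3150, 2) = 6300)
Add(b, Mul(-1, Function('q')(Add(210, Mul(-1, 63))))) = Add(6300, Mul(-1, Add(108, Mul(-1, Add(210, Mul(-1, 63)))))) = Add(6300, Mul(-1, Add(108, Mul(-1, Add(210, -63))))) = Add(6300, Mul(-1, Add(108, Mul(-1, 147)))) = Add(6300, Mul(-1, Add(108, -147))) = Add(6300, Mul(-1, -39)) = Add(6300, 39) = 6339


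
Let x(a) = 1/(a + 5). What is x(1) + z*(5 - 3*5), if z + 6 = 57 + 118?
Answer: -10139/6 ≈ -1689.8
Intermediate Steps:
z = 169 (z = -6 + (57 + 118) = -6 + 175 = 169)
x(a) = 1/(5 + a)
x(1) + z*(5 - 3*5) = 1/(5 + 1) + 169*(5 - 3*5) = 1/6 + 169*(5 - 15) = ⅙ + 169*(-10) = ⅙ - 1690 = -10139/6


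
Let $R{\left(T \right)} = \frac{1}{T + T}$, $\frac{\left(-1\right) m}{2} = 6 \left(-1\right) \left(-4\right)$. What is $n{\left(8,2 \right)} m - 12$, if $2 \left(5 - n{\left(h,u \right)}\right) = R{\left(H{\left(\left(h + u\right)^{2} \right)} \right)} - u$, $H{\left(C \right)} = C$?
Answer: $- \frac{7497}{25} \approx -299.88$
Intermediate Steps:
$m = -48$ ($m = - 2 \cdot 6 \left(-1\right) \left(-4\right) = - 2 \left(\left(-6\right) \left(-4\right)\right) = \left(-2\right) 24 = -48$)
$R{\left(T \right)} = \frac{1}{2 T}$
$n{\left(h,u \right)} = 5 + \frac{u}{2} - \frac{1}{4 \left(h + u\right)^{2}}$ ($n{\left(h,u \right)} = 5 - \frac{\frac{1}{2 \left(h + u\right)^{2}} - u}{2} = 5 + \left(\frac{u}{2} - \frac{1}{4 \left(h + u\right)^{2}}\right) = 5 + \frac{u}{2} - \frac{1}{4 \left(h + u\right)^{2}}$)
$n{\left(8,2 \right)} m - 12 = \left(5 + \frac{1}{2} \cdot 2 - \frac{1}{4 \left(8 + 2\right)^{2}}\right) \left(-48\right) - 12 = \left(5 + 1 - \frac{1}{4 \cdot 100}\right) \left(-48\right) - 12 = \left(5 + 1 - \frac{1}{400}\right) \left(-48\right) - 12 = \frac{2399}{400} \left(-48\right) - 12 = - \frac{7197}{25} - 12 = - \frac{7497}{25}$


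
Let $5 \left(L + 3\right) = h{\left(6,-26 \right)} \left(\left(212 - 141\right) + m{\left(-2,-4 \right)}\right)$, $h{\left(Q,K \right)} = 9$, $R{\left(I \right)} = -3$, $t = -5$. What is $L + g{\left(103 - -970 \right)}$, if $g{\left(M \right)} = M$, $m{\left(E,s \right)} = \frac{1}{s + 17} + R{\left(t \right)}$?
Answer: $\frac{15503}{13} \approx 1192.5$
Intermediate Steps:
$m{\left(E,s \right)} = -3 + \frac{1}{17 + s}$ ($m{\left(E,s \right)} = \frac{1}{s + 17} - 3 = \frac{1}{17 + s} - 3 = -3 + \frac{1}{17 + s}$)
$L = \frac{1554}{13}$ ($L = -3 + \frac{9 \left(\left(212 - 141\right) + \frac{-50 - -12}{17 - 4}\right)}{5} = -3 + \frac{9 \left(\left(212 - 141\right) + \frac{-50 + 12}{13}\right)}{5} = -3 + \frac{9 \left(71 + \frac{1}{13} \left(-38\right)\right)}{5} = -3 + \frac{9 \left(71 - \frac{38}{13}\right)}{5} = -3 + \frac{9 \cdot \frac{885}{13}}{5} = -3 + \frac{1}{5} \cdot \frac{7965}{13} = -3 + \frac{1593}{13} = \frac{1554}{13} \approx 119.54$)
$L + g{\left(103 - -970 \right)} = \frac{1554}{13} + \left(103 - -970\right) = \frac{1554}{13} + \left(103 + 970\right) = \frac{1554}{13} + 1073 = \frac{15503}{13}$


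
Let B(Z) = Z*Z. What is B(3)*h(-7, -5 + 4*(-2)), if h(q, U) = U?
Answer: -117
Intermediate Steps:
B(Z) = Z**2
B(3)*h(-7, -5 + 4*(-2)) = 3**2*(-5 + 4*(-2)) = 9*(-5 - 8) = 9*(-13) = -117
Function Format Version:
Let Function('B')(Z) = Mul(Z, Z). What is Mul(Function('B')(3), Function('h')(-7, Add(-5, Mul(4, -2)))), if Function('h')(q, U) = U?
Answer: -117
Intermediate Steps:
Function('B')(Z) = Pow(Z, 2)
Mul(Function('B')(3), Function('h')(-7, Add(-5, Mul(4, -2)))) = Mul(Pow(3, 2), Add(-5, Mul(4, -2))) = Mul(9, Add(-5, -8)) = Mul(9, -13) = -117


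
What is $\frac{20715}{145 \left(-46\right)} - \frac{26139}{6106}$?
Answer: $- \frac{15041646}{2036351} \approx -7.3866$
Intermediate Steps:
$\frac{20715}{145 \left(-46\right)} - \frac{26139}{6106} = \frac{20715}{-6670} - \frac{26139}{6106} = 20715 \left(- \frac{1}{6670}\right) - \frac{26139}{6106} = - \frac{4143}{1334} - \frac{26139}{6106} = - \frac{15041646}{2036351}$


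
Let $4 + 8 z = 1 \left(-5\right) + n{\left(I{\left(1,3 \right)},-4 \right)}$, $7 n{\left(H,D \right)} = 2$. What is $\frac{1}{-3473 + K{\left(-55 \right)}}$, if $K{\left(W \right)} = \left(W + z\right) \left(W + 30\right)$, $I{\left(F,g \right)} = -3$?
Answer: $- \frac{56}{115963} \approx -0.00048291$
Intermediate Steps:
$n{\left(H,D \right)} = \frac{2}{7}$ ($n{\left(H,D \right)} = \frac{1}{7} \cdot 2 = \frac{2}{7}$)
$z = - \frac{61}{56}$ ($z = - \frac{1}{2} + \frac{1 \left(-5\right) + \frac{2}{7}}{8} = - \frac{1}{2} + \frac{-5 + \frac{2}{7}}{8} = - \frac{1}{2} + \frac{1}{8} \left(- \frac{33}{7}\right) = - \frac{1}{2} - \frac{33}{56} = - \frac{61}{56} \approx -1.0893$)
$K{\left(W \right)} = \left(30 + W\right) \left(- \frac{61}{56} + W\right)$ ($K{\left(W \right)} = \left(W - \frac{61}{56}\right) \left(W + 30\right) = \left(- \frac{61}{56} + W\right) \left(30 + W\right) = \left(30 + W\right) \left(- \frac{61}{56} + W\right)$)
$\frac{1}{-3473 + K{\left(-55 \right)}} = \frac{1}{-3473 + \left(- \frac{915}{28} + \left(-55\right)^{2} + \frac{1619}{56} \left(-55\right)\right)} = \frac{1}{-3473 - - \frac{78525}{56}} = \frac{1}{-3473 + \frac{78525}{56}} = \frac{1}{- \frac{115963}{56}} = - \frac{56}{115963}$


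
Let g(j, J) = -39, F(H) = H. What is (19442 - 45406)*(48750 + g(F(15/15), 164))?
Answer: -1264732404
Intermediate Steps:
(19442 - 45406)*(48750 + g(F(15/15), 164)) = (19442 - 45406)*(48750 - 39) = -25964*48711 = -1264732404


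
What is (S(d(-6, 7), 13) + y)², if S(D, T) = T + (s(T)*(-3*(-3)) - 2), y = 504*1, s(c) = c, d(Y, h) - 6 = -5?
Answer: 399424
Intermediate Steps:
d(Y, h) = 1 (d(Y, h) = 6 - 5 = 1)
y = 504
S(D, T) = -2 + 10*T (S(D, T) = T + (T*(-3*(-3)) - 2) = T + (T*9 - 2) = T + (9*T - 2) = T + (-2 + 9*T) = -2 + 10*T)
(S(d(-6, 7), 13) + y)² = ((-2 + 10*13) + 504)² = ((-2 + 130) + 504)² = (128 + 504)² = 632² = 399424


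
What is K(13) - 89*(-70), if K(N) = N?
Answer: 6243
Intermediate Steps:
K(13) - 89*(-70) = 13 - 89*(-70) = 13 + 6230 = 6243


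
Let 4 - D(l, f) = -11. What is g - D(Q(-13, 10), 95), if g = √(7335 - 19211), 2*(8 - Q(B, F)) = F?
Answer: -15 + 2*I*√2969 ≈ -15.0 + 108.98*I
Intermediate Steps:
Q(B, F) = 8 - F/2
D(l, f) = 15 (D(l, f) = 4 - 1*(-11) = 4 + 11 = 15)
g = 2*I*√2969 (g = √(-11876) = 2*I*√2969 ≈ 108.98*I)
g - D(Q(-13, 10), 95) = 2*I*√2969 - 1*15 = 2*I*√2969 - 15 = -15 + 2*I*√2969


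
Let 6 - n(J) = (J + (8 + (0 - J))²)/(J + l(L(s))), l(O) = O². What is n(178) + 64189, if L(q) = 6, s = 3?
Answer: 6854326/107 ≈ 64059.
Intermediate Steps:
n(J) = 6 - (J + (8 - J)²)/(36 + J) (n(J) = 6 - (J + (8 + (0 - J))²)/(J + 6²) = 6 - (J + (8 - J)²)/(J + 36) = 6 - (J + (8 - J)²)/(36 + J))
n(178) + 64189 = (152 - 1*178² + 21*178)/(36 + 178) + 64189 = (152 - 1*31684 + 3738)/214 + 64189 = (152 - 31684 + 3738)/214 + 64189 = (1/214)*(-27794) + 64189 = -13897/107 + 64189 = 6854326/107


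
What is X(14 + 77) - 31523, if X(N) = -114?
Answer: -31637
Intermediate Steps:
X(14 + 77) - 31523 = -114 - 31523 = -31637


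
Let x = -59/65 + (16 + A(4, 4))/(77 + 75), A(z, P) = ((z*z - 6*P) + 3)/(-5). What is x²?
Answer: 61826769/97614400 ≈ 0.63338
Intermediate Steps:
A(z, P) = -⅗ - z²/5 + 6*P/5 (A(z, P) = ((z² - 6*P) + 3)*(-⅕) = (3 + z² - 6*P)*(-⅕) = -⅗ - z²/5 + 6*P/5)
x = -7863/9880 (x = -59/65 + (16 + (-⅗ - ⅕*4² + (6/5)*4))/(77 + 75) = -59*1/65 + (16 + (-⅗ - ⅕*16 + 24/5))/152 = -59/65 + (16 + (-⅗ - 16/5 + 24/5))*(1/152) = -59/65 + (16 + 1)*(1/152) = -59/65 + 17*(1/152) = -59/65 + 17/152 = -7863/9880 ≈ -0.79585)
x² = (-7863/9880)² = 61826769/97614400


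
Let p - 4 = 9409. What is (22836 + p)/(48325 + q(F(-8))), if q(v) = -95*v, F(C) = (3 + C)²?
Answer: 32249/45950 ≈ 0.70183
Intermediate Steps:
p = 9413 (p = 4 + 9409 = 9413)
(22836 + p)/(48325 + q(F(-8))) = (22836 + 9413)/(48325 - 95*(3 - 8)²) = 32249/(48325 - 95*(-5)²) = 32249/(48325 - 95*25) = 32249/(48325 - 2375) = 32249/45950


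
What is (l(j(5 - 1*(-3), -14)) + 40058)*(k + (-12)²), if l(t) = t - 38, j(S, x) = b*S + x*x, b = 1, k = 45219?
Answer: 1824681312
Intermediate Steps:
j(S, x) = S + x² (j(S, x) = 1*S + x*x = S + x²)
l(t) = -38 + t
(l(j(5 - 1*(-3), -14)) + 40058)*(k + (-12)²) = ((-38 + ((5 - 1*(-3)) + (-14)²)) + 40058)*(45219 + (-12)²) = ((-38 + ((5 + 3) + 196)) + 40058)*(45219 + 144) = ((-38 + (8 + 196)) + 40058)*45363 = ((-38 + 204) + 40058)*45363 = (166 + 40058)*45363 = 40224*45363 = 1824681312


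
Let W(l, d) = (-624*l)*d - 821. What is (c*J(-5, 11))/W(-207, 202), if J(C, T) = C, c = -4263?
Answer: 4263/5218223 ≈ 0.00081694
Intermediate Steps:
W(l, d) = -821 - 624*d*l (W(l, d) = -624*d*l - 821 = -821 - 624*d*l)
(c*J(-5, 11))/W(-207, 202) = (-4263*(-5))/(-821 - 624*202*(-207)) = 21315/(-821 + 26091936) = 21315/26091115 = 21315*(1/26091115) = 4263/5218223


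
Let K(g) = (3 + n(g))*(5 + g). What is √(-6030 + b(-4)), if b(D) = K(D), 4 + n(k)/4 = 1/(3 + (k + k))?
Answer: I*√151095/5 ≈ 77.742*I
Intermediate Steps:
n(k) = -16 + 4/(3 + 2*k) (n(k) = -16 + 4/(3 + (k + k)) = -16 + 4/(3 + 2*k))
K(g) = (3 + 4*(-11 - 8*g)/(3 + 2*g))*(5 + g)
b(D) = (-175 - 165*D - 26*D²)/(3 + 2*D)
√(-6030 + b(-4)) = √(-6030 + (-175 - 165*(-4) - 26*(-4)²)/(3 + 2*(-4))) = √(-6030 + (-175 + 660 - 26*16)/(3 - 8)) = √(-6030 + (-175 + 660 - 416)/(-5)) = √(-6030 - ⅕*69) = √(-6030 - 69/5) = √(-30219/5) = I*√151095/5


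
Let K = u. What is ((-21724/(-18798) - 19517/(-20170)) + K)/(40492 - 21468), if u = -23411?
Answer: -4437804051307/3606528637920 ≈ -1.2305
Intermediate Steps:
K = -23411
((-21724/(-18798) - 19517/(-20170)) + K)/(40492 - 21468) = ((-21724/(-18798) - 19517/(-20170)) - 23411)/(40492 - 21468) = ((-21724*(-1/18798) - 19517*(-1/20170)) - 23411)/19024 = ((10862/9399 + 19517/20170) - 23411)*(1/19024) = (402526823/189577830 - 23411)*(1/19024) = -4437804051307/189577830*1/19024 = -4437804051307/3606528637920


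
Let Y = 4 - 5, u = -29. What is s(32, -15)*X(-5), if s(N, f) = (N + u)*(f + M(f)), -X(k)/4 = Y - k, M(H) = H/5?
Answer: 864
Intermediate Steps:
M(H) = H/5 (M(H) = H*(1/5) = H/5)
Y = -1
X(k) = 4 + 4*k (X(k) = -4*(-1 - k) = 4 + 4*k)
s(N, f) = 6*f*(-29 + N)/5 (s(N, f) = (N - 29)*(f + f/5) = (-29 + N)*(6*f/5) = 6*f*(-29 + N)/5)
s(32, -15)*X(-5) = ((6/5)*(-15)*(-29 + 32))*(4 + 4*(-5)) = ((6/5)*(-15)*3)*(4 - 20) = -54*(-16) = 864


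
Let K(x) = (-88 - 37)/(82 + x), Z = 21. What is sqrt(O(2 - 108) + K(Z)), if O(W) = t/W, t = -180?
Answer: 23*sqrt(27295)/5459 ≈ 0.69608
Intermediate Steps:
K(x) = -125/(82 + x)
O(W) = -180/W
sqrt(O(2 - 108) + K(Z)) = sqrt(-180/(2 - 108) - 125/(82 + 21)) = sqrt(-180/(-106) - 125/103) = sqrt(-180*(-1/106) - 125*1/103) = sqrt(90/53 - 125/103) = sqrt(2645/5459) = 23*sqrt(27295)/5459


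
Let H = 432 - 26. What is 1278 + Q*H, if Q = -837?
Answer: -338544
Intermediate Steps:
H = 406
1278 + Q*H = 1278 - 837*406 = 1278 - 339822 = -338544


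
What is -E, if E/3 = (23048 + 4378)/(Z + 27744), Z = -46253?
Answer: 82278/18509 ≈ 4.4453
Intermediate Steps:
E = -82278/18509 (E = 3*((23048 + 4378)/(-46253 + 27744)) = 3*(27426/(-18509)) = 3*(27426*(-1/18509)) = 3*(-27426/18509) = -82278/18509 ≈ -4.4453)
-E = -1*(-82278/18509) = 82278/18509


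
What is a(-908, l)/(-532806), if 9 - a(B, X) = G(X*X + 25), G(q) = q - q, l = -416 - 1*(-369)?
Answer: -3/177602 ≈ -1.6892e-5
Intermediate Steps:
l = -47 (l = -416 + 369 = -47)
G(q) = 0
a(B, X) = 9 (a(B, X) = 9 - 1*0 = 9 + 0 = 9)
a(-908, l)/(-532806) = 9/(-532806) = 9*(-1/532806) = -3/177602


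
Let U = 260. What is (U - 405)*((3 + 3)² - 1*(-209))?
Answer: -35525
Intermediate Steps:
(U - 405)*((3 + 3)² - 1*(-209)) = (260 - 405)*((3 + 3)² - 1*(-209)) = -145*(6² + 209) = -145*(36 + 209) = -145*245 = -35525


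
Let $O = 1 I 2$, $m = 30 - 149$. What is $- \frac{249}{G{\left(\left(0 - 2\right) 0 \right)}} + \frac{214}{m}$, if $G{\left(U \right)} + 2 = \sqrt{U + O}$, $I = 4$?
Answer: $- \frac{30059}{238} - \frac{249 \sqrt{2}}{2} \approx -302.37$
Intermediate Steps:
$m = -119$ ($m = 30 - 149 = -119$)
$O = 8$ ($O = 1 \cdot 4 \cdot 2 = 4 \cdot 2 = 8$)
$G{\left(U \right)} = -2 + \sqrt{8 + U}$ ($G{\left(U \right)} = -2 + \sqrt{U + 8} = -2 + \sqrt{8 + U}$)
$- \frac{249}{G{\left(\left(0 - 2\right) 0 \right)}} + \frac{214}{m} = - \frac{249}{-2 + \sqrt{8 + \left(0 - 2\right) 0}} + \frac{214}{-119} = - \frac{249}{-2 + \sqrt{8 - 0}} + 214 \left(- \frac{1}{119}\right) = - \frac{249}{-2 + \sqrt{8 + 0}} - \frac{214}{119} = - \frac{249}{-2 + \sqrt{8}} - \frac{214}{119} = - \frac{249}{-2 + 2 \sqrt{2}} - \frac{214}{119} = - \frac{214}{119} - \frac{249}{-2 + 2 \sqrt{2}}$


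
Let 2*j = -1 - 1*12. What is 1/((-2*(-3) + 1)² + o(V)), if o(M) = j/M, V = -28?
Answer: 56/2757 ≈ 0.020312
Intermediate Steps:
j = -13/2 (j = (-1 - 1*12)/2 = (-1 - 12)/2 = (½)*(-13) = -13/2 ≈ -6.5000)
o(M) = -13/(2*M)
1/((-2*(-3) + 1)² + o(V)) = 1/((-2*(-3) + 1)² - 13/2/(-28)) = 1/((6 + 1)² - 13/2*(-1/28)) = 1/(7² + 13/56) = 1/(49 + 13/56) = 1/(2757/56) = 56/2757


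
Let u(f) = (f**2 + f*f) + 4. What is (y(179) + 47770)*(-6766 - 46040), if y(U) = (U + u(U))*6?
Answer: -22884008160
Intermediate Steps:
u(f) = 4 + 2*f**2 (u(f) = (f**2 + f**2) + 4 = 2*f**2 + 4 = 4 + 2*f**2)
y(U) = 24 + 6*U + 12*U**2 (y(U) = (U + (4 + 2*U**2))*6 = (4 + U + 2*U**2)*6 = 24 + 6*U + 12*U**2)
(y(179) + 47770)*(-6766 - 46040) = ((24 + 6*179 + 12*179**2) + 47770)*(-6766 - 46040) = ((24 + 1074 + 12*32041) + 47770)*(-52806) = ((24 + 1074 + 384492) + 47770)*(-52806) = (385590 + 47770)*(-52806) = 433360*(-52806) = -22884008160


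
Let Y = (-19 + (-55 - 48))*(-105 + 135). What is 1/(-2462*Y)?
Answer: 1/9010920 ≈ 1.1098e-7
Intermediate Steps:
Y = -3660 (Y = (-19 - 103)*30 = -122*30 = -3660)
1/(-2462*Y) = 1/(-2462*(-3660)) = 1/9010920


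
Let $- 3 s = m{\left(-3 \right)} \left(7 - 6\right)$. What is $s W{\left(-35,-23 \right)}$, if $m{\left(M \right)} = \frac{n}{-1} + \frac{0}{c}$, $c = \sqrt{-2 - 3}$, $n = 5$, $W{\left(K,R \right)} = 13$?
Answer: $\frac{65}{3} \approx 21.667$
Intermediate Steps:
$c = i \sqrt{5}$ ($c = \sqrt{-5} = i \sqrt{5} \approx 2.2361 i$)
$m{\left(M \right)} = -5$ ($m{\left(M \right)} = \frac{5}{-1} + \frac{0}{i \sqrt{5}} = 5 \left(-1\right) + 0 \left(- \frac{i \sqrt{5}}{5}\right) = -5 + 0 = -5$)
$s = \frac{5}{3}$ ($s = - \frac{\left(-5\right) \left(7 - 6\right)}{3} = - \frac{\left(-5\right) 1}{3} = \left(- \frac{1}{3}\right) \left(-5\right) = \frac{5}{3} \approx 1.6667$)
$s W{\left(-35,-23 \right)} = \frac{5}{3} \cdot 13 = \frac{65}{3}$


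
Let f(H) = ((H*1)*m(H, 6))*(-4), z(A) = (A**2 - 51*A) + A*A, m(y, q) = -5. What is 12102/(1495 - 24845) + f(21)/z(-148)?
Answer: -76462914/149895325 ≈ -0.51011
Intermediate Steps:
z(A) = -51*A + 2*A**2 (z(A) = (A**2 - 51*A) + A**2 = -51*A + 2*A**2)
f(H) = 20*H (f(H) = ((H*1)*(-5))*(-4) = (H*(-5))*(-4) = -5*H*(-4) = 20*H)
12102/(1495 - 24845) + f(21)/z(-148) = 12102/(1495 - 24845) + (20*21)/((-148*(-51 + 2*(-148)))) = 12102/(-23350) + 420/((-148*(-51 - 296))) = 12102*(-1/23350) + 420/((-148*(-347))) = -6051/11675 + 420/51356 = -6051/11675 + 420*(1/51356) = -6051/11675 + 105/12839 = -76462914/149895325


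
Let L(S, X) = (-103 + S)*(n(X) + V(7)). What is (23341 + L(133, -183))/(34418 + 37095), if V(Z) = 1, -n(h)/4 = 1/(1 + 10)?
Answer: 256961/786643 ≈ 0.32666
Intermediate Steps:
n(h) = -4/11 (n(h) = -4/(1 + 10) = -4/11)
L(S, X) = -721/11 + 7*S/11 (L(S, X) = (-103 + S)*(-4/11 + 1) = (-103 + S)*(7/11) = -721/11 + 7*S/11)
(23341 + L(133, -183))/(34418 + 37095) = (23341 + (-721/11 + (7/11)*133))/(34418 + 37095) = (23341 + (-721/11 + 931/11))/71513 = (23341 + 210/11)*(1/71513) = (256961/11)*(1/71513) = 256961/786643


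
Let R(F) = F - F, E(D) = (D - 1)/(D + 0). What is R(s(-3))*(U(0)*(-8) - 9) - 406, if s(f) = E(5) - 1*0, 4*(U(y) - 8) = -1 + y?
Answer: -406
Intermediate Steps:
U(y) = 31/4 + y/4 (U(y) = 8 + (-1 + y)/4 = 8 + (-¼ + y/4) = 31/4 + y/4)
E(D) = (-1 + D)/D
s(f) = ⅘ (s(f) = (-1 + 5)/5 - 1*0 = (⅕)*4 + 0 = ⅘ + 0 = ⅘)
R(F) = 0
R(s(-3))*(U(0)*(-8) - 9) - 406 = 0*((31/4 + (¼)*0)*(-8) - 9) - 406 = 0*((31/4 + 0)*(-8) - 9) - 406 = 0*((31/4)*(-8) - 9) - 406 = 0*(-62 - 9) - 406 = 0*(-71) - 406 = 0 - 406 = -406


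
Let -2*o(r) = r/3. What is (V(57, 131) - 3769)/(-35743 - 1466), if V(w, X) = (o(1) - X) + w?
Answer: 23059/223254 ≈ 0.10329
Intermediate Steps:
o(r) = -r/6 (o(r) = -r/(2*3) = -r/6)
V(w, X) = -1/6 + w - X (V(w, X) = (-1/6*1 - X) + w = (-1/6 - X) + w = -1/6 + w - X)
(V(57, 131) - 3769)/(-35743 - 1466) = ((-1/6 + 57 - 1*131) - 3769)/(-35743 - 1466) = ((-1/6 + 57 - 131) - 3769)/(-37209) = (-445/6 - 3769)*(-1/37209) = -23059/6*(-1/37209) = 23059/223254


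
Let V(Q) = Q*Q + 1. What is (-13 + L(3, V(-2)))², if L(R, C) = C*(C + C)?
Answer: 1369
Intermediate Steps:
V(Q) = 1 + Q² (V(Q) = Q² + 1 = 1 + Q²)
L(R, C) = 2*C² (L(R, C) = C*(2*C) = 2*C²)
(-13 + L(3, V(-2)))² = (-13 + 2*(1 + (-2)²)²)² = (-13 + 2*(1 + 4)²)² = (-13 + 2*5²)² = (-13 + 2*25)² = (-13 + 50)² = 37² = 1369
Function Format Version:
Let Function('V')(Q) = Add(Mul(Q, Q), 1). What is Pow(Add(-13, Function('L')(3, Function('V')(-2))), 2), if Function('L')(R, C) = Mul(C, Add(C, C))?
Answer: 1369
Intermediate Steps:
Function('V')(Q) = Add(1, Pow(Q, 2)) (Function('V')(Q) = Add(Pow(Q, 2), 1) = Add(1, Pow(Q, 2)))
Function('L')(R, C) = Mul(2, Pow(C, 2)) (Function('L')(R, C) = Mul(C, Mul(2, C)) = Mul(2, Pow(C, 2)))
Pow(Add(-13, Function('L')(3, Function('V')(-2))), 2) = Pow(Add(-13, Mul(2, Pow(Add(1, Pow(-2, 2)), 2))), 2) = Pow(Add(-13, Mul(2, Pow(Add(1, 4), 2))), 2) = Pow(Add(-13, Mul(2, Pow(5, 2))), 2) = Pow(Add(-13, Mul(2, 25)), 2) = Pow(Add(-13, 50), 2) = Pow(37, 2) = 1369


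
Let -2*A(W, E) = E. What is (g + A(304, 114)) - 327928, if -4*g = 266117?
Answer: -1578057/4 ≈ -3.9451e+5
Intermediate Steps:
g = -266117/4 (g = -1/4*266117 = -266117/4 ≈ -66529.)
A(W, E) = -E/2
(g + A(304, 114)) - 327928 = (-266117/4 - 1/2*114) - 327928 = (-266117/4 - 57) - 327928 = -266345/4 - 327928 = -1578057/4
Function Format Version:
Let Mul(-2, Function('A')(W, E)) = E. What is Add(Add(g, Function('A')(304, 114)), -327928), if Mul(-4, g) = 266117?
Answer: Rational(-1578057, 4) ≈ -3.9451e+5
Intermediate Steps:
g = Rational(-266117, 4) (g = Mul(Rational(-1, 4), 266117) = Rational(-266117, 4) ≈ -66529.)
Function('A')(W, E) = Mul(Rational(-1, 2), E)
Add(Add(g, Function('A')(304, 114)), -327928) = Add(Add(Rational(-266117, 4), Mul(Rational(-1, 2), 114)), -327928) = Add(Add(Rational(-266117, 4), -57), -327928) = Add(Rational(-266345, 4), -327928) = Rational(-1578057, 4)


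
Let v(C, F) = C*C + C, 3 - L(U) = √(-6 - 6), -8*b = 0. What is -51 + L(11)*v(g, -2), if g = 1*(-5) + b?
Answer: 9 - 40*I*√3 ≈ 9.0 - 69.282*I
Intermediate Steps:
b = 0 (b = -⅛*0 = 0)
L(U) = 3 - 2*I*√3 (L(U) = 3 - √(-6 - 6) = 3 - √(-12) = 3 - 2*I*√3)
g = -5 (g = 1*(-5) + 0 = -5 + 0 = -5)
v(C, F) = C + C² (v(C, F) = C² + C = C + C²)
-51 + L(11)*v(g, -2) = -51 + (3 - 2*I*√3)*(-5*(1 - 5)) = -51 + (3 - 2*I*√3)*(-5*(-4)) = -51 + (3 - 2*I*√3)*20 = -51 + (60 - 40*I*√3) = 9 - 40*I*√3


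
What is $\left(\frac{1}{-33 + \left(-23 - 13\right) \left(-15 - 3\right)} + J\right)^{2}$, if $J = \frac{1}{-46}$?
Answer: $\frac{323761}{800324100} \approx 0.00040454$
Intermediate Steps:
$J = - \frac{1}{46} \approx -0.021739$
$\left(\frac{1}{-33 + \left(-23 - 13\right) \left(-15 - 3\right)} + J\right)^{2} = \left(\frac{1}{-33 + \left(-23 - 13\right) \left(-15 - 3\right)} - \frac{1}{46}\right)^{2} = \left(\frac{1}{-33 - -648} - \frac{1}{46}\right)^{2} = \left(\frac{1}{-33 + 648} - \frac{1}{46}\right)^{2} = \left(\frac{1}{615} - \frac{1}{46}\right)^{2} = \left(- \frac{569}{28290}\right)^{2} = \frac{323761}{800324100}$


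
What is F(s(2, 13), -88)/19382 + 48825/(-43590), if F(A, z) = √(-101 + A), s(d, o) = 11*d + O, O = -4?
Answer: -3255/2906 + I*√83/19382 ≈ -1.1201 + 0.00047005*I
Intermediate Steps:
s(d, o) = -4 + 11*d (s(d, o) = 11*d - 4 = -4 + 11*d)
F(s(2, 13), -88)/19382 + 48825/(-43590) = √(-101 + (-4 + 11*2))/19382 + 48825/(-43590) = √(-101 + (-4 + 22))*(1/19382) + 48825*(-1/43590) = √(-101 + 18)*(1/19382) - 3255/2906 = √(-83)*(1/19382) - 3255/2906 = (I*√83)*(1/19382) - 3255/2906 = I*√83/19382 - 3255/2906 = -3255/2906 + I*√83/19382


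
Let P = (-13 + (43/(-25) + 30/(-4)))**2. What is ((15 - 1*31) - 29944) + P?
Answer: -73665679/2500 ≈ -29466.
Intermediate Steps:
P = 1234321/2500 (P = (-13 + (43*(-1/25) + 30*(-1/4)))**2 = (-13 + (-43/25 - 15/2))**2 = (-13 - 461/50)**2 = (-1111/50)**2 = 1234321/2500 ≈ 493.73)
((15 - 1*31) - 29944) + P = ((15 - 1*31) - 29944) + 1234321/2500 = ((15 - 31) - 29944) + 1234321/2500 = (-16 - 29944) + 1234321/2500 = -29960 + 1234321/2500 = -73665679/2500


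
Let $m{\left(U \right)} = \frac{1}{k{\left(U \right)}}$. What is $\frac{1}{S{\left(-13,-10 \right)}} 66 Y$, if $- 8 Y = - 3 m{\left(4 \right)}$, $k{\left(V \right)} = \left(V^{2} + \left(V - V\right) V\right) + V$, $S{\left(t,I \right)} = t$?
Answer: $- \frac{99}{1040} \approx -0.095192$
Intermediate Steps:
$k{\left(V \right)} = V + V^{2}$ ($k{\left(V \right)} = \left(V^{2} + 0 V\right) + V = \left(V^{2} + 0\right) + V = V^{2} + V = V + V^{2}$)
$m{\left(U \right)} = \frac{1}{U \left(1 + U\right)}$
$Y = \frac{3}{160}$ ($Y = - \frac{\left(-3\right) \frac{1}{4 \left(1 + 4\right)}}{8} = - \frac{\left(-3\right) \frac{1}{4 \cdot 5}}{8} = - \frac{\left(-3\right) \frac{1}{4} \cdot \frac{1}{5}}{8} = - \frac{\left(-3\right) \frac{1}{20}}{8} = \left(- \frac{1}{8}\right) \left(- \frac{3}{20}\right) = \frac{3}{160} \approx 0.01875$)
$\frac{1}{S{\left(-13,-10 \right)}} 66 Y = \frac{1}{-13} \cdot 66 \cdot \frac{3}{160} = \left(- \frac{1}{13}\right) 66 \cdot \frac{3}{160} = \left(- \frac{66}{13}\right) \frac{3}{160} = - \frac{99}{1040}$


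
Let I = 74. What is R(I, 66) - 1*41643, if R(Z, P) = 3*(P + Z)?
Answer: -41223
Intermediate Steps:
R(Z, P) = 3*P + 3*Z
R(I, 66) - 1*41643 = (3*66 + 3*74) - 1*41643 = (198 + 222) - 41643 = 420 - 41643 = -41223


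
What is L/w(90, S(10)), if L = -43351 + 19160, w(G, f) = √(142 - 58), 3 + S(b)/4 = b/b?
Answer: -24191*√21/42 ≈ -2639.5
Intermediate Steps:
S(b) = -8 (S(b) = -12 + 4*(b/b) = -12 + 4*1 = -12 + 4 = -8)
w(G, f) = 2*√21 (w(G, f) = √84 = 2*√21)
L = -24191
L/w(90, S(10)) = -24191*√21/42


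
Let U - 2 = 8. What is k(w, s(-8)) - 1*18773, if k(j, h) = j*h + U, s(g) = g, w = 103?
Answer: -19587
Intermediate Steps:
U = 10 (U = 2 + 8 = 10)
k(j, h) = 10 + h*j (k(j, h) = j*h + 10 = h*j + 10 = 10 + h*j)
k(w, s(-8)) - 1*18773 = (10 - 8*103) - 1*18773 = (10 - 824) - 18773 = -814 - 18773 = -19587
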